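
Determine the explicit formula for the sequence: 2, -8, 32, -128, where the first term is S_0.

Check ratios: -8 / 2 = -4.0
Common ratio r = -4.
First term a = 2.
Formula: S_i = 2 * (-4)^i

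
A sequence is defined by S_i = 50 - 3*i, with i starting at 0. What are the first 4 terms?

This is an arithmetic sequence.
i=0: S_0 = 50 + -3*0 = 50
i=1: S_1 = 50 + -3*1 = 47
i=2: S_2 = 50 + -3*2 = 44
i=3: S_3 = 50 + -3*3 = 41
The first 4 terms are: [50, 47, 44, 41]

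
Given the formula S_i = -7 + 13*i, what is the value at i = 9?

S_9 = -7 + 13*9 = -7 + 117 = 110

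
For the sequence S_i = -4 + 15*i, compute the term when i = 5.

S_5 = -4 + 15*5 = -4 + 75 = 71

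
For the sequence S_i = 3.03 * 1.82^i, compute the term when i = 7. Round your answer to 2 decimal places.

S_7 = 3.03 * 1.82^7 ≈ 3.03 * 66.1454 ≈ 200.42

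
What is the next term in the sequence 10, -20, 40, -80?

Ratios: -20 / 10 = -2.0
This is a geometric sequence with common ratio r = -2.
Next term = -80 * -2 = 160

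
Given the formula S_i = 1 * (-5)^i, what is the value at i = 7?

S_7 = 1 * (-5)^7 = 1 * -78125 = -78125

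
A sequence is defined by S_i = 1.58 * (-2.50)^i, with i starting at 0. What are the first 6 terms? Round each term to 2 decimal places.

This is a geometric sequence.
i=0: S_0 = 1.58 * (-2.5)^0 = 1.58
i=1: S_1 = 1.58 * (-2.5)^1 = -3.95
i=2: S_2 = 1.58 * (-2.5)^2 ≈ 9.88
i=3: S_3 = 1.58 * (-2.5)^3 ≈ -24.69
i=4: S_4 = 1.58 * (-2.5)^4 ≈ 61.72
i=5: S_5 = 1.58 * (-2.5)^5 ≈ -154.3
The first 6 terms are: [1.58, -3.95, 9.88, -24.69, 61.72, -154.3]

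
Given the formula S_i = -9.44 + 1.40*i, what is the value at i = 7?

S_7 = -9.44 + 1.4*7 = -9.44 + 9.8 = 0.36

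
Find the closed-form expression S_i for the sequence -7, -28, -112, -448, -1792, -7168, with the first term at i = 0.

Check ratios: -28 / -7 = 4.0
Common ratio r = 4.
First term a = -7.
Formula: S_i = -7 * 4^i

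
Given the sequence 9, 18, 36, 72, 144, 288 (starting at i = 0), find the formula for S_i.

Check ratios: 18 / 9 = 2.0
Common ratio r = 2.
First term a = 9.
Formula: S_i = 9 * 2^i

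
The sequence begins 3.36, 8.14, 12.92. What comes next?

Differences: 8.14 - 3.36 = 4.78
This is an arithmetic sequence with common difference d = 4.78.
Next term = 12.92 + 4.78 = 17.7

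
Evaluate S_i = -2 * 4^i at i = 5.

S_5 = -2 * 4^5 = -2 * 1024 = -2048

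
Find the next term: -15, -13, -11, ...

Differences: -13 - -15 = 2
This is an arithmetic sequence with common difference d = 2.
Next term = -11 + 2 = -9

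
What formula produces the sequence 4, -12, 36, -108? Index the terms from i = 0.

Check ratios: -12 / 4 = -3.0
Common ratio r = -3.
First term a = 4.
Formula: S_i = 4 * (-3)^i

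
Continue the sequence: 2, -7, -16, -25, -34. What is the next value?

Differences: -7 - 2 = -9
This is an arithmetic sequence with common difference d = -9.
Next term = -34 + -9 = -43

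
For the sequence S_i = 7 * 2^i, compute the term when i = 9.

S_9 = 7 * 2^9 = 7 * 512 = 3584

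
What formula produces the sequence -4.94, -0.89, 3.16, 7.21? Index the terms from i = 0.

Check differences: -0.89 - -4.94 = 4.05
3.16 - -0.89 = 4.05
Common difference d = 4.05.
First term a = -4.94.
Formula: S_i = -4.94 + 4.05*i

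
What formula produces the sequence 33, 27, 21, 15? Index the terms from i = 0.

Check differences: 27 - 33 = -6
21 - 27 = -6
Common difference d = -6.
First term a = 33.
Formula: S_i = 33 - 6*i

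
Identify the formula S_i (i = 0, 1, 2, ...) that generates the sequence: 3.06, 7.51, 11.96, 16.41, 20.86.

Check differences: 7.51 - 3.06 = 4.45
11.96 - 7.51 = 4.45
Common difference d = 4.45.
First term a = 3.06.
Formula: S_i = 3.06 + 4.45*i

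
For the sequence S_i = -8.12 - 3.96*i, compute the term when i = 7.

S_7 = -8.12 + -3.96*7 = -8.12 + -27.72 = -35.84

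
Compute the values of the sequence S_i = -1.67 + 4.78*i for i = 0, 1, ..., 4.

This is an arithmetic sequence.
i=0: S_0 = -1.67 + 4.78*0 = -1.67
i=1: S_1 = -1.67 + 4.78*1 = 3.11
i=2: S_2 = -1.67 + 4.78*2 = 7.89
i=3: S_3 = -1.67 + 4.78*3 = 12.67
i=4: S_4 = -1.67 + 4.78*4 = 17.45
The first 5 terms are: [-1.67, 3.11, 7.89, 12.67, 17.45]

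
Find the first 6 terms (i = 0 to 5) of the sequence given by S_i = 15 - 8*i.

This is an arithmetic sequence.
i=0: S_0 = 15 + -8*0 = 15
i=1: S_1 = 15 + -8*1 = 7
i=2: S_2 = 15 + -8*2 = -1
i=3: S_3 = 15 + -8*3 = -9
i=4: S_4 = 15 + -8*4 = -17
i=5: S_5 = 15 + -8*5 = -25
The first 6 terms are: [15, 7, -1, -9, -17, -25]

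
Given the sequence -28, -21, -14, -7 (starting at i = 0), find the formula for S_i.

Check differences: -21 - -28 = 7
-14 - -21 = 7
Common difference d = 7.
First term a = -28.
Formula: S_i = -28 + 7*i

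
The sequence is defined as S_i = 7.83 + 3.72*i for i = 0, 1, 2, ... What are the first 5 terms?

This is an arithmetic sequence.
i=0: S_0 = 7.83 + 3.72*0 = 7.83
i=1: S_1 = 7.83 + 3.72*1 = 11.55
i=2: S_2 = 7.83 + 3.72*2 = 15.27
i=3: S_3 = 7.83 + 3.72*3 = 18.99
i=4: S_4 = 7.83 + 3.72*4 = 22.71
The first 5 terms are: [7.83, 11.55, 15.27, 18.99, 22.71]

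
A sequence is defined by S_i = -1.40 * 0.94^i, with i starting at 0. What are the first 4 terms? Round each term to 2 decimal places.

This is a geometric sequence.
i=0: S_0 = -1.4 * 0.94^0 = -1.4
i=1: S_1 = -1.4 * 0.94^1 ≈ -1.32
i=2: S_2 = -1.4 * 0.94^2 ≈ -1.24
i=3: S_3 = -1.4 * 0.94^3 ≈ -1.16
The first 4 terms are: [-1.4, -1.32, -1.24, -1.16]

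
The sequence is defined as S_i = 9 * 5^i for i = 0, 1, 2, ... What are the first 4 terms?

This is a geometric sequence.
i=0: S_0 = 9 * 5^0 = 9
i=1: S_1 = 9 * 5^1 = 45
i=2: S_2 = 9 * 5^2 = 225
i=3: S_3 = 9 * 5^3 = 1125
The first 4 terms are: [9, 45, 225, 1125]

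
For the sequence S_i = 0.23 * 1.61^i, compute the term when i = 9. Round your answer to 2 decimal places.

S_9 = 0.23 * 1.61^9 ≈ 0.23 * 72.683 ≈ 16.72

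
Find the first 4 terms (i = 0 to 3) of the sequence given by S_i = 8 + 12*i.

This is an arithmetic sequence.
i=0: S_0 = 8 + 12*0 = 8
i=1: S_1 = 8 + 12*1 = 20
i=2: S_2 = 8 + 12*2 = 32
i=3: S_3 = 8 + 12*3 = 44
The first 4 terms are: [8, 20, 32, 44]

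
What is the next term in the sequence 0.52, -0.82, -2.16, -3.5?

Differences: -0.82 - 0.52 = -1.34
This is an arithmetic sequence with common difference d = -1.34.
Next term = -3.5 + -1.34 = -4.84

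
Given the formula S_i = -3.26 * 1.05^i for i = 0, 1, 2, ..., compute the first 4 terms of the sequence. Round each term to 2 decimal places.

This is a geometric sequence.
i=0: S_0 = -3.26 * 1.05^0 = -3.26
i=1: S_1 = -3.26 * 1.05^1 ≈ -3.42
i=2: S_2 = -3.26 * 1.05^2 ≈ -3.59
i=3: S_3 = -3.26 * 1.05^3 ≈ -3.77
The first 4 terms are: [-3.26, -3.42, -3.59, -3.77]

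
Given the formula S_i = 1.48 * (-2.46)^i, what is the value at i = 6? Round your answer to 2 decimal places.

S_6 = 1.48 * (-2.46)^6 ≈ 1.48 * 221.6209 ≈ 328.0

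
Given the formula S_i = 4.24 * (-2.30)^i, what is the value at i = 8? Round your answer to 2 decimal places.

S_8 = 4.24 * (-2.3)^8 ≈ 4.24 * 783.1099 ≈ 3320.39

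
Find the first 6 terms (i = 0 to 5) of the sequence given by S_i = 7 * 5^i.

This is a geometric sequence.
i=0: S_0 = 7 * 5^0 = 7
i=1: S_1 = 7 * 5^1 = 35
i=2: S_2 = 7 * 5^2 = 175
i=3: S_3 = 7 * 5^3 = 875
i=4: S_4 = 7 * 5^4 = 4375
i=5: S_5 = 7 * 5^5 = 21875
The first 6 terms are: [7, 35, 175, 875, 4375, 21875]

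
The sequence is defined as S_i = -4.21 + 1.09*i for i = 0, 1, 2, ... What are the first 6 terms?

This is an arithmetic sequence.
i=0: S_0 = -4.21 + 1.09*0 = -4.21
i=1: S_1 = -4.21 + 1.09*1 = -3.12
i=2: S_2 = -4.21 + 1.09*2 = -2.03
i=3: S_3 = -4.21 + 1.09*3 = -0.94
i=4: S_4 = -4.21 + 1.09*4 = 0.15
i=5: S_5 = -4.21 + 1.09*5 = 1.24
The first 6 terms are: [-4.21, -3.12, -2.03, -0.94, 0.15, 1.24]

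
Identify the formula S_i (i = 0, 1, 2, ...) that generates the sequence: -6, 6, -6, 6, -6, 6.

Check ratios: 6 / -6 = -1.0
Common ratio r = -1.
First term a = -6.
Formula: S_i = -6 * (-1)^i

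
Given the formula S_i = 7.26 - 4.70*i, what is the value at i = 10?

S_10 = 7.26 + -4.7*10 = 7.26 + -47.0 = -39.74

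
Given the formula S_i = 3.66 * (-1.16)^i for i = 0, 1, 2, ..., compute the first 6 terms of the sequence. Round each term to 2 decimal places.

This is a geometric sequence.
i=0: S_0 = 3.66 * (-1.16)^0 = 3.66
i=1: S_1 = 3.66 * (-1.16)^1 ≈ -4.25
i=2: S_2 = 3.66 * (-1.16)^2 ≈ 4.92
i=3: S_3 = 3.66 * (-1.16)^3 ≈ -5.71
i=4: S_4 = 3.66 * (-1.16)^4 ≈ 6.63
i=5: S_5 = 3.66 * (-1.16)^5 ≈ -7.69
The first 6 terms are: [3.66, -4.25, 4.92, -5.71, 6.63, -7.69]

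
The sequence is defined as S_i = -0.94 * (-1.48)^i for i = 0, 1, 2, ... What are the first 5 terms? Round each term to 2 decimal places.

This is a geometric sequence.
i=0: S_0 = -0.94 * (-1.48)^0 = -0.94
i=1: S_1 = -0.94 * (-1.48)^1 ≈ 1.39
i=2: S_2 = -0.94 * (-1.48)^2 ≈ -2.06
i=3: S_3 = -0.94 * (-1.48)^3 ≈ 3.05
i=4: S_4 = -0.94 * (-1.48)^4 ≈ -4.51
The first 5 terms are: [-0.94, 1.39, -2.06, 3.05, -4.51]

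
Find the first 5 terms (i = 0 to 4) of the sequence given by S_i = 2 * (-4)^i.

This is a geometric sequence.
i=0: S_0 = 2 * (-4)^0 = 2
i=1: S_1 = 2 * (-4)^1 = -8
i=2: S_2 = 2 * (-4)^2 = 32
i=3: S_3 = 2 * (-4)^3 = -128
i=4: S_4 = 2 * (-4)^4 = 512
The first 5 terms are: [2, -8, 32, -128, 512]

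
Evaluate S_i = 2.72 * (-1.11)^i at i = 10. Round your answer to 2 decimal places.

S_10 = 2.72 * (-1.11)^10 ≈ 2.72 * 2.8394 ≈ 7.72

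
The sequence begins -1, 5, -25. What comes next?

Ratios: 5 / -1 = -5.0
This is a geometric sequence with common ratio r = -5.
Next term = -25 * -5 = 125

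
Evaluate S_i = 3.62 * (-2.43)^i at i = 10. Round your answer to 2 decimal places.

S_10 = 3.62 * (-2.43)^10 ≈ 3.62 * 7178.9799 ≈ 25987.91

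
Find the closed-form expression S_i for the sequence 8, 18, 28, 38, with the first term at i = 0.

Check differences: 18 - 8 = 10
28 - 18 = 10
Common difference d = 10.
First term a = 8.
Formula: S_i = 8 + 10*i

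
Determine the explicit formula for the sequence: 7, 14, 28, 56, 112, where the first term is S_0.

Check ratios: 14 / 7 = 2.0
Common ratio r = 2.
First term a = 7.
Formula: S_i = 7 * 2^i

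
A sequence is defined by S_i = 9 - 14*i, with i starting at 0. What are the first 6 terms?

This is an arithmetic sequence.
i=0: S_0 = 9 + -14*0 = 9
i=1: S_1 = 9 + -14*1 = -5
i=2: S_2 = 9 + -14*2 = -19
i=3: S_3 = 9 + -14*3 = -33
i=4: S_4 = 9 + -14*4 = -47
i=5: S_5 = 9 + -14*5 = -61
The first 6 terms are: [9, -5, -19, -33, -47, -61]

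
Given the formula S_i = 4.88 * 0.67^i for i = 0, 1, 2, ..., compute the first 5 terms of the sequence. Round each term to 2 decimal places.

This is a geometric sequence.
i=0: S_0 = 4.88 * 0.67^0 = 4.88
i=1: S_1 = 4.88 * 0.67^1 ≈ 3.27
i=2: S_2 = 4.88 * 0.67^2 ≈ 2.19
i=3: S_3 = 4.88 * 0.67^3 ≈ 1.47
i=4: S_4 = 4.88 * 0.67^4 ≈ 0.98
The first 5 terms are: [4.88, 3.27, 2.19, 1.47, 0.98]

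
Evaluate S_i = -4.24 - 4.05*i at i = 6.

S_6 = -4.24 + -4.05*6 = -4.24 + -24.3 = -28.54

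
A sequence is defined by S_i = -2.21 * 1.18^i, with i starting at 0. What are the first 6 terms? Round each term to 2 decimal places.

This is a geometric sequence.
i=0: S_0 = -2.21 * 1.18^0 = -2.21
i=1: S_1 = -2.21 * 1.18^1 ≈ -2.61
i=2: S_2 = -2.21 * 1.18^2 ≈ -3.08
i=3: S_3 = -2.21 * 1.18^3 ≈ -3.63
i=4: S_4 = -2.21 * 1.18^4 ≈ -4.28
i=5: S_5 = -2.21 * 1.18^5 ≈ -5.06
The first 6 terms are: [-2.21, -2.61, -3.08, -3.63, -4.28, -5.06]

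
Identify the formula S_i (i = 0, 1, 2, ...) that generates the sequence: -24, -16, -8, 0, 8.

Check differences: -16 - -24 = 8
-8 - -16 = 8
Common difference d = 8.
First term a = -24.
Formula: S_i = -24 + 8*i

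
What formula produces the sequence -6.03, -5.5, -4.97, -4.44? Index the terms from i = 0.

Check differences: -5.5 - -6.03 = 0.53
-4.97 - -5.5 = 0.53
Common difference d = 0.53.
First term a = -6.03.
Formula: S_i = -6.03 + 0.53*i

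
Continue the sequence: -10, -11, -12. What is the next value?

Differences: -11 - -10 = -1
This is an arithmetic sequence with common difference d = -1.
Next term = -12 + -1 = -13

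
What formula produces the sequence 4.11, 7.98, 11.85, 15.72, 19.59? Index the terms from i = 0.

Check differences: 7.98 - 4.11 = 3.87
11.85 - 7.98 = 3.87
Common difference d = 3.87.
First term a = 4.11.
Formula: S_i = 4.11 + 3.87*i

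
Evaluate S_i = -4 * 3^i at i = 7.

S_7 = -4 * 3^7 = -4 * 2187 = -8748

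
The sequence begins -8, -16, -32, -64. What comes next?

Ratios: -16 / -8 = 2.0
This is a geometric sequence with common ratio r = 2.
Next term = -64 * 2 = -128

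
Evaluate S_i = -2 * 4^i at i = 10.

S_10 = -2 * 4^10 = -2 * 1048576 = -2097152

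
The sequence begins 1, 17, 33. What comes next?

Differences: 17 - 1 = 16
This is an arithmetic sequence with common difference d = 16.
Next term = 33 + 16 = 49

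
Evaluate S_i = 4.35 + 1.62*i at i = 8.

S_8 = 4.35 + 1.62*8 = 4.35 + 12.96 = 17.31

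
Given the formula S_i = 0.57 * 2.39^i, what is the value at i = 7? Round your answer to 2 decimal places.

S_7 = 0.57 * 2.39^7 ≈ 0.57 * 445.436 ≈ 253.9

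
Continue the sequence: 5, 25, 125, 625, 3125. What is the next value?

Ratios: 25 / 5 = 5.0
This is a geometric sequence with common ratio r = 5.
Next term = 3125 * 5 = 15625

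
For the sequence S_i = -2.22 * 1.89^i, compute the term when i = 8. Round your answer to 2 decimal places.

S_8 = -2.22 * 1.89^8 ≈ -2.22 * 162.815 ≈ -361.45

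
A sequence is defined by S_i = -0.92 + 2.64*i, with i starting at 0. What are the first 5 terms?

This is an arithmetic sequence.
i=0: S_0 = -0.92 + 2.64*0 = -0.92
i=1: S_1 = -0.92 + 2.64*1 = 1.72
i=2: S_2 = -0.92 + 2.64*2 = 4.36
i=3: S_3 = -0.92 + 2.64*3 = 7.0
i=4: S_4 = -0.92 + 2.64*4 = 9.64
The first 5 terms are: [-0.92, 1.72, 4.36, 7.0, 9.64]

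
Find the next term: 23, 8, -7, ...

Differences: 8 - 23 = -15
This is an arithmetic sequence with common difference d = -15.
Next term = -7 + -15 = -22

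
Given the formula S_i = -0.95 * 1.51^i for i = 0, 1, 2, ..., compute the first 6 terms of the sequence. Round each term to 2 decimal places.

This is a geometric sequence.
i=0: S_0 = -0.95 * 1.51^0 = -0.95
i=1: S_1 = -0.95 * 1.51^1 ≈ -1.43
i=2: S_2 = -0.95 * 1.51^2 ≈ -2.17
i=3: S_3 = -0.95 * 1.51^3 ≈ -3.27
i=4: S_4 = -0.95 * 1.51^4 ≈ -4.94
i=5: S_5 = -0.95 * 1.51^5 ≈ -7.46
The first 6 terms are: [-0.95, -1.43, -2.17, -3.27, -4.94, -7.46]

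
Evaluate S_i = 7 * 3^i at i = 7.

S_7 = 7 * 3^7 = 7 * 2187 = 15309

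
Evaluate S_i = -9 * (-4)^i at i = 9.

S_9 = -9 * (-4)^9 = -9 * -262144 = 2359296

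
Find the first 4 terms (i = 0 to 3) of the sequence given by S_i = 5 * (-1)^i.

This is a geometric sequence.
i=0: S_0 = 5 * (-1)^0 = 5
i=1: S_1 = 5 * (-1)^1 = -5
i=2: S_2 = 5 * (-1)^2 = 5
i=3: S_3 = 5 * (-1)^3 = -5
The first 4 terms are: [5, -5, 5, -5]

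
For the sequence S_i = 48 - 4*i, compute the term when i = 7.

S_7 = 48 + -4*7 = 48 + -28 = 20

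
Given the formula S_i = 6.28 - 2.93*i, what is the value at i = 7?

S_7 = 6.28 + -2.93*7 = 6.28 + -20.51 = -14.23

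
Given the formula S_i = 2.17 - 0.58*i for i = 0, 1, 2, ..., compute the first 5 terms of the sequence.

This is an arithmetic sequence.
i=0: S_0 = 2.17 + -0.58*0 = 2.17
i=1: S_1 = 2.17 + -0.58*1 = 1.59
i=2: S_2 = 2.17 + -0.58*2 = 1.01
i=3: S_3 = 2.17 + -0.58*3 = 0.43
i=4: S_4 = 2.17 + -0.58*4 = -0.15
The first 5 terms are: [2.17, 1.59, 1.01, 0.43, -0.15]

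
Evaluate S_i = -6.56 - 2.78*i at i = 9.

S_9 = -6.56 + -2.78*9 = -6.56 + -25.02 = -31.58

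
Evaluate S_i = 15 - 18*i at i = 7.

S_7 = 15 + -18*7 = 15 + -126 = -111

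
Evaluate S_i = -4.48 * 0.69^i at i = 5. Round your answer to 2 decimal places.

S_5 = -4.48 * 0.69^5 ≈ -4.48 * 0.1564 ≈ -0.7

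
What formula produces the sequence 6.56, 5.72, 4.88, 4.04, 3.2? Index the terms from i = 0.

Check differences: 5.72 - 6.56 = -0.84
4.88 - 5.72 = -0.84
Common difference d = -0.84.
First term a = 6.56.
Formula: S_i = 6.56 - 0.84*i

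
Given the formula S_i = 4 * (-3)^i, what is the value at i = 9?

S_9 = 4 * (-3)^9 = 4 * -19683 = -78732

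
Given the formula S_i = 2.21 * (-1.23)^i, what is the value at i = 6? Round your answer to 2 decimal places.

S_6 = 2.21 * (-1.23)^6 ≈ 2.21 * 3.4628 ≈ 7.65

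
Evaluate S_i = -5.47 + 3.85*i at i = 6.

S_6 = -5.47 + 3.85*6 = -5.47 + 23.1 = 17.63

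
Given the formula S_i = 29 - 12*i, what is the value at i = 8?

S_8 = 29 + -12*8 = 29 + -96 = -67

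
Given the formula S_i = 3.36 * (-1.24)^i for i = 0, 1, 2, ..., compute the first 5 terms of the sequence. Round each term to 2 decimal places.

This is a geometric sequence.
i=0: S_0 = 3.36 * (-1.24)^0 = 3.36
i=1: S_1 = 3.36 * (-1.24)^1 ≈ -4.17
i=2: S_2 = 3.36 * (-1.24)^2 ≈ 5.17
i=3: S_3 = 3.36 * (-1.24)^3 ≈ -6.41
i=4: S_4 = 3.36 * (-1.24)^4 ≈ 7.94
The first 5 terms are: [3.36, -4.17, 5.17, -6.41, 7.94]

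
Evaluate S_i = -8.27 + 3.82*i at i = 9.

S_9 = -8.27 + 3.82*9 = -8.27 + 34.38 = 26.11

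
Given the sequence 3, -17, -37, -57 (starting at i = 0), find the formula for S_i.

Check differences: -17 - 3 = -20
-37 - -17 = -20
Common difference d = -20.
First term a = 3.
Formula: S_i = 3 - 20*i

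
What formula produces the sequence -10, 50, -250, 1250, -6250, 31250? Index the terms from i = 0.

Check ratios: 50 / -10 = -5.0
Common ratio r = -5.
First term a = -10.
Formula: S_i = -10 * (-5)^i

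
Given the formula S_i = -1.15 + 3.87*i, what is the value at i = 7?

S_7 = -1.15 + 3.87*7 = -1.15 + 27.09 = 25.94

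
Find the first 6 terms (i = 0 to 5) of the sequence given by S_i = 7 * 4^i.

This is a geometric sequence.
i=0: S_0 = 7 * 4^0 = 7
i=1: S_1 = 7 * 4^1 = 28
i=2: S_2 = 7 * 4^2 = 112
i=3: S_3 = 7 * 4^3 = 448
i=4: S_4 = 7 * 4^4 = 1792
i=5: S_5 = 7 * 4^5 = 7168
The first 6 terms are: [7, 28, 112, 448, 1792, 7168]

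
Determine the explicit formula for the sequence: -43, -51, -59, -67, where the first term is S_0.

Check differences: -51 - -43 = -8
-59 - -51 = -8
Common difference d = -8.
First term a = -43.
Formula: S_i = -43 - 8*i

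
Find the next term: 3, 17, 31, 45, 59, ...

Differences: 17 - 3 = 14
This is an arithmetic sequence with common difference d = 14.
Next term = 59 + 14 = 73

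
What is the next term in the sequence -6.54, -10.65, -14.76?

Differences: -10.65 - -6.54 = -4.11
This is an arithmetic sequence with common difference d = -4.11.
Next term = -14.76 + -4.11 = -18.87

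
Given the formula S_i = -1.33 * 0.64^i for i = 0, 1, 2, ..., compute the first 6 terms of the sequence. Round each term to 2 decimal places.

This is a geometric sequence.
i=0: S_0 = -1.33 * 0.64^0 = -1.33
i=1: S_1 = -1.33 * 0.64^1 ≈ -0.85
i=2: S_2 = -1.33 * 0.64^2 ≈ -0.54
i=3: S_3 = -1.33 * 0.64^3 ≈ -0.35
i=4: S_4 = -1.33 * 0.64^4 ≈ -0.22
i=5: S_5 = -1.33 * 0.64^5 ≈ -0.14
The first 6 terms are: [-1.33, -0.85, -0.54, -0.35, -0.22, -0.14]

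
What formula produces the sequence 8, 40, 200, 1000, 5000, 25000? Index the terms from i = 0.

Check ratios: 40 / 8 = 5.0
Common ratio r = 5.
First term a = 8.
Formula: S_i = 8 * 5^i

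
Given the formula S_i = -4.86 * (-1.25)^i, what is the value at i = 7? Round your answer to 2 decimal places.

S_7 = -4.86 * (-1.25)^7 ≈ -4.86 * -4.7684 ≈ 23.17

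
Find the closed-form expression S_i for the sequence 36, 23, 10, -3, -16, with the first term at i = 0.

Check differences: 23 - 36 = -13
10 - 23 = -13
Common difference d = -13.
First term a = 36.
Formula: S_i = 36 - 13*i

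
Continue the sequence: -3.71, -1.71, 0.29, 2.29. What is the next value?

Differences: -1.71 - -3.71 = 2.0
This is an arithmetic sequence with common difference d = 2.0.
Next term = 2.29 + 2.0 = 4.29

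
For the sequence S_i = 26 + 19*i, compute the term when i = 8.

S_8 = 26 + 19*8 = 26 + 152 = 178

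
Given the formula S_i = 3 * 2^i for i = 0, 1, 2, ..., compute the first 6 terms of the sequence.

This is a geometric sequence.
i=0: S_0 = 3 * 2^0 = 3
i=1: S_1 = 3 * 2^1 = 6
i=2: S_2 = 3 * 2^2 = 12
i=3: S_3 = 3 * 2^3 = 24
i=4: S_4 = 3 * 2^4 = 48
i=5: S_5 = 3 * 2^5 = 96
The first 6 terms are: [3, 6, 12, 24, 48, 96]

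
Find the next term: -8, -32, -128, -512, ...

Ratios: -32 / -8 = 4.0
This is a geometric sequence with common ratio r = 4.
Next term = -512 * 4 = -2048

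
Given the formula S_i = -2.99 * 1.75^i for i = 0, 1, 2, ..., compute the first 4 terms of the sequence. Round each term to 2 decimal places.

This is a geometric sequence.
i=0: S_0 = -2.99 * 1.75^0 = -2.99
i=1: S_1 = -2.99 * 1.75^1 ≈ -5.23
i=2: S_2 = -2.99 * 1.75^2 ≈ -9.16
i=3: S_3 = -2.99 * 1.75^3 ≈ -16.02
The first 4 terms are: [-2.99, -5.23, -9.16, -16.02]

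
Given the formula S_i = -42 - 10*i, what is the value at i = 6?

S_6 = -42 + -10*6 = -42 + -60 = -102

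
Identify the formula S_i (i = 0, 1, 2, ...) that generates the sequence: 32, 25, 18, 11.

Check differences: 25 - 32 = -7
18 - 25 = -7
Common difference d = -7.
First term a = 32.
Formula: S_i = 32 - 7*i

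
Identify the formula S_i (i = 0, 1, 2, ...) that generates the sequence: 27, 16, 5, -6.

Check differences: 16 - 27 = -11
5 - 16 = -11
Common difference d = -11.
First term a = 27.
Formula: S_i = 27 - 11*i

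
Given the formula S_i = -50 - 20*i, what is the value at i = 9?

S_9 = -50 + -20*9 = -50 + -180 = -230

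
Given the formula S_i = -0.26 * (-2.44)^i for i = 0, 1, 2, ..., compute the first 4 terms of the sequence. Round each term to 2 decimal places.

This is a geometric sequence.
i=0: S_0 = -0.26 * (-2.44)^0 = -0.26
i=1: S_1 = -0.26 * (-2.44)^1 ≈ 0.63
i=2: S_2 = -0.26 * (-2.44)^2 ≈ -1.55
i=3: S_3 = -0.26 * (-2.44)^3 ≈ 3.78
The first 4 terms are: [-0.26, 0.63, -1.55, 3.78]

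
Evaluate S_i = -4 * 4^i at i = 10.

S_10 = -4 * 4^10 = -4 * 1048576 = -4194304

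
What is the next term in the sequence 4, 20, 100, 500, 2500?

Ratios: 20 / 4 = 5.0
This is a geometric sequence with common ratio r = 5.
Next term = 2500 * 5 = 12500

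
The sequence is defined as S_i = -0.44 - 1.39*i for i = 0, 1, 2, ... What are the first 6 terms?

This is an arithmetic sequence.
i=0: S_0 = -0.44 + -1.39*0 = -0.44
i=1: S_1 = -0.44 + -1.39*1 = -1.83
i=2: S_2 = -0.44 + -1.39*2 = -3.22
i=3: S_3 = -0.44 + -1.39*3 = -4.61
i=4: S_4 = -0.44 + -1.39*4 = -6.0
i=5: S_5 = -0.44 + -1.39*5 = -7.39
The first 6 terms are: [-0.44, -1.83, -3.22, -4.61, -6.0, -7.39]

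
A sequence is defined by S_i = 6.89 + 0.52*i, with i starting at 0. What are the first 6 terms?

This is an arithmetic sequence.
i=0: S_0 = 6.89 + 0.52*0 = 6.89
i=1: S_1 = 6.89 + 0.52*1 = 7.41
i=2: S_2 = 6.89 + 0.52*2 = 7.93
i=3: S_3 = 6.89 + 0.52*3 = 8.45
i=4: S_4 = 6.89 + 0.52*4 = 8.97
i=5: S_5 = 6.89 + 0.52*5 = 9.49
The first 6 terms are: [6.89, 7.41, 7.93, 8.45, 8.97, 9.49]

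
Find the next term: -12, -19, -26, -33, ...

Differences: -19 - -12 = -7
This is an arithmetic sequence with common difference d = -7.
Next term = -33 + -7 = -40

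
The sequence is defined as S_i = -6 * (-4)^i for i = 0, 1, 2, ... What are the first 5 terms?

This is a geometric sequence.
i=0: S_0 = -6 * (-4)^0 = -6
i=1: S_1 = -6 * (-4)^1 = 24
i=2: S_2 = -6 * (-4)^2 = -96
i=3: S_3 = -6 * (-4)^3 = 384
i=4: S_4 = -6 * (-4)^4 = -1536
The first 5 terms are: [-6, 24, -96, 384, -1536]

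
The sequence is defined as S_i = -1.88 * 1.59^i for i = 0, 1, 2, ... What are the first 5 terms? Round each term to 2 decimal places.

This is a geometric sequence.
i=0: S_0 = -1.88 * 1.59^0 = -1.88
i=1: S_1 = -1.88 * 1.59^1 ≈ -2.99
i=2: S_2 = -1.88 * 1.59^2 ≈ -4.75
i=3: S_3 = -1.88 * 1.59^3 ≈ -7.56
i=4: S_4 = -1.88 * 1.59^4 ≈ -12.02
The first 5 terms are: [-1.88, -2.99, -4.75, -7.56, -12.02]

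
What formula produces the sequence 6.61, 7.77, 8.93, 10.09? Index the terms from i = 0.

Check differences: 7.77 - 6.61 = 1.16
8.93 - 7.77 = 1.16
Common difference d = 1.16.
First term a = 6.61.
Formula: S_i = 6.61 + 1.16*i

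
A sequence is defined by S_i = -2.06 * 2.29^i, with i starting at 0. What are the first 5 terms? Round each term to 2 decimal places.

This is a geometric sequence.
i=0: S_0 = -2.06 * 2.29^0 = -2.06
i=1: S_1 = -2.06 * 2.29^1 ≈ -4.72
i=2: S_2 = -2.06 * 2.29^2 ≈ -10.8
i=3: S_3 = -2.06 * 2.29^3 ≈ -24.74
i=4: S_4 = -2.06 * 2.29^4 ≈ -56.65
The first 5 terms are: [-2.06, -4.72, -10.8, -24.74, -56.65]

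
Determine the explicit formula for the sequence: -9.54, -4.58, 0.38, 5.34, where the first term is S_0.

Check differences: -4.58 - -9.54 = 4.96
0.38 - -4.58 = 4.96
Common difference d = 4.96.
First term a = -9.54.
Formula: S_i = -9.54 + 4.96*i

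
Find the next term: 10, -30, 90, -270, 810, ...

Ratios: -30 / 10 = -3.0
This is a geometric sequence with common ratio r = -3.
Next term = 810 * -3 = -2430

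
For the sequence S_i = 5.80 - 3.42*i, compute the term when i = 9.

S_9 = 5.8 + -3.42*9 = 5.8 + -30.78 = -24.98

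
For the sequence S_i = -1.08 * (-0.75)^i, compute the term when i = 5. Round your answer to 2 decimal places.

S_5 = -1.08 * (-0.75)^5 ≈ -1.08 * -0.2373 ≈ 0.26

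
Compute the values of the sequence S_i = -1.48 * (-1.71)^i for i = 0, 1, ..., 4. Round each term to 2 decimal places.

This is a geometric sequence.
i=0: S_0 = -1.48 * (-1.71)^0 = -1.48
i=1: S_1 = -1.48 * (-1.71)^1 ≈ 2.53
i=2: S_2 = -1.48 * (-1.71)^2 ≈ -4.33
i=3: S_3 = -1.48 * (-1.71)^3 ≈ 7.4
i=4: S_4 = -1.48 * (-1.71)^4 ≈ -12.65
The first 5 terms are: [-1.48, 2.53, -4.33, 7.4, -12.65]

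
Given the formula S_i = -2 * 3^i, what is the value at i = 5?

S_5 = -2 * 3^5 = -2 * 243 = -486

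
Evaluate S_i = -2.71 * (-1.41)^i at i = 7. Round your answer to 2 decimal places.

S_7 = -2.71 * (-1.41)^7 ≈ -2.71 * -11.0798 ≈ 30.03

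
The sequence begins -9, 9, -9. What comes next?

Ratios: 9 / -9 = -1.0
This is a geometric sequence with common ratio r = -1.
Next term = -9 * -1 = 9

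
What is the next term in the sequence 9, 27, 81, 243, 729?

Ratios: 27 / 9 = 3.0
This is a geometric sequence with common ratio r = 3.
Next term = 729 * 3 = 2187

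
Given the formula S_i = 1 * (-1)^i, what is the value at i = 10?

S_10 = 1 * (-1)^10 = 1 * 1 = 1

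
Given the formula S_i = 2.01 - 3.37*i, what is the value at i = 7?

S_7 = 2.01 + -3.37*7 = 2.01 + -23.59 = -21.58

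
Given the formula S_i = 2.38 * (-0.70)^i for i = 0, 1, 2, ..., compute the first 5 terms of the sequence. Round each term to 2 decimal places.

This is a geometric sequence.
i=0: S_0 = 2.38 * (-0.7)^0 = 2.38
i=1: S_1 = 2.38 * (-0.7)^1 ≈ -1.67
i=2: S_2 = 2.38 * (-0.7)^2 ≈ 1.17
i=3: S_3 = 2.38 * (-0.7)^3 ≈ -0.82
i=4: S_4 = 2.38 * (-0.7)^4 ≈ 0.57
The first 5 terms are: [2.38, -1.67, 1.17, -0.82, 0.57]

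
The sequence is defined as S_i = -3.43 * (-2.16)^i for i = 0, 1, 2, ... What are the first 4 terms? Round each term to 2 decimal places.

This is a geometric sequence.
i=0: S_0 = -3.43 * (-2.16)^0 = -3.43
i=1: S_1 = -3.43 * (-2.16)^1 ≈ 7.41
i=2: S_2 = -3.43 * (-2.16)^2 ≈ -16.0
i=3: S_3 = -3.43 * (-2.16)^3 ≈ 34.57
The first 4 terms are: [-3.43, 7.41, -16.0, 34.57]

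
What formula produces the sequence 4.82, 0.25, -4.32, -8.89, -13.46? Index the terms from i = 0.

Check differences: 0.25 - 4.82 = -4.57
-4.32 - 0.25 = -4.57
Common difference d = -4.57.
First term a = 4.82.
Formula: S_i = 4.82 - 4.57*i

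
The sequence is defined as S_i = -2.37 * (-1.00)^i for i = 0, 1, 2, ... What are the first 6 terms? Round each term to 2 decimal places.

This is a geometric sequence.
i=0: S_0 = -2.37 * (-1.0)^0 = -2.37
i=1: S_1 = -2.37 * (-1.0)^1 = 2.37
i=2: S_2 = -2.37 * (-1.0)^2 = -2.37
i=3: S_3 = -2.37 * (-1.0)^3 = 2.37
i=4: S_4 = -2.37 * (-1.0)^4 = -2.37
i=5: S_5 = -2.37 * (-1.0)^5 = 2.37
The first 6 terms are: [-2.37, 2.37, -2.37, 2.37, -2.37, 2.37]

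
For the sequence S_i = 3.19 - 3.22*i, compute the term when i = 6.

S_6 = 3.19 + -3.22*6 = 3.19 + -19.32 = -16.13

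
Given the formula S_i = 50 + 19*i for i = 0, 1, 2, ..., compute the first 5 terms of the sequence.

This is an arithmetic sequence.
i=0: S_0 = 50 + 19*0 = 50
i=1: S_1 = 50 + 19*1 = 69
i=2: S_2 = 50 + 19*2 = 88
i=3: S_3 = 50 + 19*3 = 107
i=4: S_4 = 50 + 19*4 = 126
The first 5 terms are: [50, 69, 88, 107, 126]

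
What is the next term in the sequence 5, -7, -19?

Differences: -7 - 5 = -12
This is an arithmetic sequence with common difference d = -12.
Next term = -19 + -12 = -31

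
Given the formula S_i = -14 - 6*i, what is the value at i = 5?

S_5 = -14 + -6*5 = -14 + -30 = -44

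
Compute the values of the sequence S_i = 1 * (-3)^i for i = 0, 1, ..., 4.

This is a geometric sequence.
i=0: S_0 = 1 * (-3)^0 = 1
i=1: S_1 = 1 * (-3)^1 = -3
i=2: S_2 = 1 * (-3)^2 = 9
i=3: S_3 = 1 * (-3)^3 = -27
i=4: S_4 = 1 * (-3)^4 = 81
The first 5 terms are: [1, -3, 9, -27, 81]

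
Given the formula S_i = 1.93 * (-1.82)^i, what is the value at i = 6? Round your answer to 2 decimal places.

S_6 = 1.93 * (-1.82)^6 ≈ 1.93 * 36.3436 ≈ 70.14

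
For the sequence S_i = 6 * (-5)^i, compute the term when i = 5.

S_5 = 6 * (-5)^5 = 6 * -3125 = -18750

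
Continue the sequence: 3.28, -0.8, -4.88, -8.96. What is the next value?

Differences: -0.8 - 3.28 = -4.08
This is an arithmetic sequence with common difference d = -4.08.
Next term = -8.96 + -4.08 = -13.04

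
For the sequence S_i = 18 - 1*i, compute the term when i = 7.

S_7 = 18 + -1*7 = 18 + -7 = 11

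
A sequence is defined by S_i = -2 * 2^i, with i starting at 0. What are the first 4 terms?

This is a geometric sequence.
i=0: S_0 = -2 * 2^0 = -2
i=1: S_1 = -2 * 2^1 = -4
i=2: S_2 = -2 * 2^2 = -8
i=3: S_3 = -2 * 2^3 = -16
The first 4 terms are: [-2, -4, -8, -16]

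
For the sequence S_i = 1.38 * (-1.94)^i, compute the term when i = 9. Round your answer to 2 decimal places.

S_9 = 1.38 * (-1.94)^9 ≈ 1.38 * -389.2383 ≈ -537.15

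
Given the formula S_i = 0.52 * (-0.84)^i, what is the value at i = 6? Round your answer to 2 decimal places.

S_6 = 0.52 * (-0.84)^6 ≈ 0.52 * 0.3513 ≈ 0.18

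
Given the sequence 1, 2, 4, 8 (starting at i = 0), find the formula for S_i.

Check ratios: 2 / 1 = 2.0
Common ratio r = 2.
First term a = 1.
Formula: S_i = 1 * 2^i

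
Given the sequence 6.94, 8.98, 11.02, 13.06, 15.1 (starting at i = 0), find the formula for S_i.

Check differences: 8.98 - 6.94 = 2.04
11.02 - 8.98 = 2.04
Common difference d = 2.04.
First term a = 6.94.
Formula: S_i = 6.94 + 2.04*i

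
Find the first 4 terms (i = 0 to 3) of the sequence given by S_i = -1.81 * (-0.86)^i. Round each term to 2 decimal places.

This is a geometric sequence.
i=0: S_0 = -1.81 * (-0.86)^0 = -1.81
i=1: S_1 = -1.81 * (-0.86)^1 ≈ 1.56
i=2: S_2 = -1.81 * (-0.86)^2 ≈ -1.34
i=3: S_3 = -1.81 * (-0.86)^3 ≈ 1.15
The first 4 terms are: [-1.81, 1.56, -1.34, 1.15]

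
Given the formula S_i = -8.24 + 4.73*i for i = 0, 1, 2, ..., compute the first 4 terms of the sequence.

This is an arithmetic sequence.
i=0: S_0 = -8.24 + 4.73*0 = -8.24
i=1: S_1 = -8.24 + 4.73*1 = -3.51
i=2: S_2 = -8.24 + 4.73*2 = 1.22
i=3: S_3 = -8.24 + 4.73*3 = 5.95
The first 4 terms are: [-8.24, -3.51, 1.22, 5.95]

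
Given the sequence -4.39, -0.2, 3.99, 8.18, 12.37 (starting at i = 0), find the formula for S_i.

Check differences: -0.2 - -4.39 = 4.19
3.99 - -0.2 = 4.19
Common difference d = 4.19.
First term a = -4.39.
Formula: S_i = -4.39 + 4.19*i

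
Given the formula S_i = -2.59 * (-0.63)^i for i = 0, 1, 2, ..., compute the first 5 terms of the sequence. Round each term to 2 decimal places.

This is a geometric sequence.
i=0: S_0 = -2.59 * (-0.63)^0 = -2.59
i=1: S_1 = -2.59 * (-0.63)^1 ≈ 1.63
i=2: S_2 = -2.59 * (-0.63)^2 ≈ -1.03
i=3: S_3 = -2.59 * (-0.63)^3 ≈ 0.65
i=4: S_4 = -2.59 * (-0.63)^4 ≈ -0.41
The first 5 terms are: [-2.59, 1.63, -1.03, 0.65, -0.41]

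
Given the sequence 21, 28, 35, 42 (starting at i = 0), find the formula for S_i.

Check differences: 28 - 21 = 7
35 - 28 = 7
Common difference d = 7.
First term a = 21.
Formula: S_i = 21 + 7*i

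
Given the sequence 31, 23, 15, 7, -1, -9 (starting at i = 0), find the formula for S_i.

Check differences: 23 - 31 = -8
15 - 23 = -8
Common difference d = -8.
First term a = 31.
Formula: S_i = 31 - 8*i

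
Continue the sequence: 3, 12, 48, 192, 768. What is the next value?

Ratios: 12 / 3 = 4.0
This is a geometric sequence with common ratio r = 4.
Next term = 768 * 4 = 3072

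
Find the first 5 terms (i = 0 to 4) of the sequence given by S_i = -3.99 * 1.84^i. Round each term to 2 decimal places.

This is a geometric sequence.
i=0: S_0 = -3.99 * 1.84^0 = -3.99
i=1: S_1 = -3.99 * 1.84^1 ≈ -7.34
i=2: S_2 = -3.99 * 1.84^2 ≈ -13.51
i=3: S_3 = -3.99 * 1.84^3 ≈ -24.86
i=4: S_4 = -3.99 * 1.84^4 ≈ -45.73
The first 5 terms are: [-3.99, -7.34, -13.51, -24.86, -45.73]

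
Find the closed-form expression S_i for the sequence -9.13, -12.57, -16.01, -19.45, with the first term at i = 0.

Check differences: -12.57 - -9.13 = -3.44
-16.01 - -12.57 = -3.44
Common difference d = -3.44.
First term a = -9.13.
Formula: S_i = -9.13 - 3.44*i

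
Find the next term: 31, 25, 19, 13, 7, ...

Differences: 25 - 31 = -6
This is an arithmetic sequence with common difference d = -6.
Next term = 7 + -6 = 1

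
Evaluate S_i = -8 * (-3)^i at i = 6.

S_6 = -8 * (-3)^6 = -8 * 729 = -5832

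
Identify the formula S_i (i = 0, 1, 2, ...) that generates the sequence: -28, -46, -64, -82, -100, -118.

Check differences: -46 - -28 = -18
-64 - -46 = -18
Common difference d = -18.
First term a = -28.
Formula: S_i = -28 - 18*i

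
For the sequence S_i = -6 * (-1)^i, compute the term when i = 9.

S_9 = -6 * (-1)^9 = -6 * -1 = 6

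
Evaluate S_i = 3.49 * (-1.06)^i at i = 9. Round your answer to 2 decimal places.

S_9 = 3.49 * (-1.06)^9 ≈ 3.49 * -1.6895 ≈ -5.9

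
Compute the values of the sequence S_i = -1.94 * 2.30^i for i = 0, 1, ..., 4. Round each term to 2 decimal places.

This is a geometric sequence.
i=0: S_0 = -1.94 * 2.3^0 = -1.94
i=1: S_1 = -1.94 * 2.3^1 ≈ -4.46
i=2: S_2 = -1.94 * 2.3^2 ≈ -10.26
i=3: S_3 = -1.94 * 2.3^3 ≈ -23.6
i=4: S_4 = -1.94 * 2.3^4 ≈ -54.29
The first 5 terms are: [-1.94, -4.46, -10.26, -23.6, -54.29]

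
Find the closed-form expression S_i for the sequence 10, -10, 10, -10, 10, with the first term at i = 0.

Check ratios: -10 / 10 = -1.0
Common ratio r = -1.
First term a = 10.
Formula: S_i = 10 * (-1)^i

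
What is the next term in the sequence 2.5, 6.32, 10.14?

Differences: 6.32 - 2.5 = 3.82
This is an arithmetic sequence with common difference d = 3.82.
Next term = 10.14 + 3.82 = 13.96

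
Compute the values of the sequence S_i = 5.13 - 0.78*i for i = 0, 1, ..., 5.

This is an arithmetic sequence.
i=0: S_0 = 5.13 + -0.78*0 = 5.13
i=1: S_1 = 5.13 + -0.78*1 = 4.35
i=2: S_2 = 5.13 + -0.78*2 = 3.57
i=3: S_3 = 5.13 + -0.78*3 = 2.79
i=4: S_4 = 5.13 + -0.78*4 = 2.01
i=5: S_5 = 5.13 + -0.78*5 = 1.23
The first 6 terms are: [5.13, 4.35, 3.57, 2.79, 2.01, 1.23]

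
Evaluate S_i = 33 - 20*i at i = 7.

S_7 = 33 + -20*7 = 33 + -140 = -107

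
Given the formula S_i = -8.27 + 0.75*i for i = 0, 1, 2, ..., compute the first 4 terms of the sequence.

This is an arithmetic sequence.
i=0: S_0 = -8.27 + 0.75*0 = -8.27
i=1: S_1 = -8.27 + 0.75*1 = -7.52
i=2: S_2 = -8.27 + 0.75*2 = -6.77
i=3: S_3 = -8.27 + 0.75*3 = -6.02
The first 4 terms are: [-8.27, -7.52, -6.77, -6.02]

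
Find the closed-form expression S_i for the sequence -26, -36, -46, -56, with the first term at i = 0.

Check differences: -36 - -26 = -10
-46 - -36 = -10
Common difference d = -10.
First term a = -26.
Formula: S_i = -26 - 10*i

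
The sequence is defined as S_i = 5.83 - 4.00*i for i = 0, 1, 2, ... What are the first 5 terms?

This is an arithmetic sequence.
i=0: S_0 = 5.83 + -4.0*0 = 5.83
i=1: S_1 = 5.83 + -4.0*1 = 1.83
i=2: S_2 = 5.83 + -4.0*2 = -2.17
i=3: S_3 = 5.83 + -4.0*3 = -6.17
i=4: S_4 = 5.83 + -4.0*4 = -10.17
The first 5 terms are: [5.83, 1.83, -2.17, -6.17, -10.17]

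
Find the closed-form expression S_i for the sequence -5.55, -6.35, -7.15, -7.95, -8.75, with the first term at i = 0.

Check differences: -6.35 - -5.55 = -0.8
-7.15 - -6.35 = -0.8
Common difference d = -0.8.
First term a = -5.55.
Formula: S_i = -5.55 - 0.80*i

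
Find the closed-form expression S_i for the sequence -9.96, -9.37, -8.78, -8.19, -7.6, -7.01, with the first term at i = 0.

Check differences: -9.37 - -9.96 = 0.59
-8.78 - -9.37 = 0.59
Common difference d = 0.59.
First term a = -9.96.
Formula: S_i = -9.96 + 0.59*i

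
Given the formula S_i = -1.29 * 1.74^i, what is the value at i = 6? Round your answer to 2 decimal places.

S_6 = -1.29 * 1.74^6 ≈ -1.29 * 27.7521 ≈ -35.8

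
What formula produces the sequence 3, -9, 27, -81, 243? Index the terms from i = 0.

Check ratios: -9 / 3 = -3.0
Common ratio r = -3.
First term a = 3.
Formula: S_i = 3 * (-3)^i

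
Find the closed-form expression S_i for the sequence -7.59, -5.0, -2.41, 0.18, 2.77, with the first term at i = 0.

Check differences: -5.0 - -7.59 = 2.59
-2.41 - -5.0 = 2.59
Common difference d = 2.59.
First term a = -7.59.
Formula: S_i = -7.59 + 2.59*i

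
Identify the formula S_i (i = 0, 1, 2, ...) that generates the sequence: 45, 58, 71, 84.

Check differences: 58 - 45 = 13
71 - 58 = 13
Common difference d = 13.
First term a = 45.
Formula: S_i = 45 + 13*i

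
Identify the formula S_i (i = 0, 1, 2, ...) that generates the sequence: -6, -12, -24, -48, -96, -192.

Check ratios: -12 / -6 = 2.0
Common ratio r = 2.
First term a = -6.
Formula: S_i = -6 * 2^i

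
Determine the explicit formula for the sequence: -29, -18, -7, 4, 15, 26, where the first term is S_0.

Check differences: -18 - -29 = 11
-7 - -18 = 11
Common difference d = 11.
First term a = -29.
Formula: S_i = -29 + 11*i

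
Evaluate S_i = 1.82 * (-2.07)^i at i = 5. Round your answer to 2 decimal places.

S_5 = 1.82 * (-2.07)^5 ≈ 1.82 * -38.006 ≈ -69.17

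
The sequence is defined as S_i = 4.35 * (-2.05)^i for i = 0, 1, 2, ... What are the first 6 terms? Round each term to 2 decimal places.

This is a geometric sequence.
i=0: S_0 = 4.35 * (-2.05)^0 = 4.35
i=1: S_1 = 4.35 * (-2.05)^1 ≈ -8.92
i=2: S_2 = 4.35 * (-2.05)^2 ≈ 18.28
i=3: S_3 = 4.35 * (-2.05)^3 ≈ -37.48
i=4: S_4 = 4.35 * (-2.05)^4 ≈ 76.83
i=5: S_5 = 4.35 * (-2.05)^5 ≈ -157.49
The first 6 terms are: [4.35, -8.92, 18.28, -37.48, 76.83, -157.49]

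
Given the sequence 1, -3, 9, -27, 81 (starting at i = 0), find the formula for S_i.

Check ratios: -3 / 1 = -3.0
Common ratio r = -3.
First term a = 1.
Formula: S_i = 1 * (-3)^i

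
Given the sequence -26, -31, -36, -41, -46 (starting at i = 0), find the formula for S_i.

Check differences: -31 - -26 = -5
-36 - -31 = -5
Common difference d = -5.
First term a = -26.
Formula: S_i = -26 - 5*i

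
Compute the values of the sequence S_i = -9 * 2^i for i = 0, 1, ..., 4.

This is a geometric sequence.
i=0: S_0 = -9 * 2^0 = -9
i=1: S_1 = -9 * 2^1 = -18
i=2: S_2 = -9 * 2^2 = -36
i=3: S_3 = -9 * 2^3 = -72
i=4: S_4 = -9 * 2^4 = -144
The first 5 terms are: [-9, -18, -36, -72, -144]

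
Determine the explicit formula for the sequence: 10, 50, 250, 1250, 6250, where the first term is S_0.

Check ratios: 50 / 10 = 5.0
Common ratio r = 5.
First term a = 10.
Formula: S_i = 10 * 5^i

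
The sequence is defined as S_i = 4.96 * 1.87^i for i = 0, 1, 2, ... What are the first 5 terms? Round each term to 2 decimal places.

This is a geometric sequence.
i=0: S_0 = 4.96 * 1.87^0 = 4.96
i=1: S_1 = 4.96 * 1.87^1 ≈ 9.28
i=2: S_2 = 4.96 * 1.87^2 ≈ 17.34
i=3: S_3 = 4.96 * 1.87^3 ≈ 32.43
i=4: S_4 = 4.96 * 1.87^4 ≈ 60.65
The first 5 terms are: [4.96, 9.28, 17.34, 32.43, 60.65]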